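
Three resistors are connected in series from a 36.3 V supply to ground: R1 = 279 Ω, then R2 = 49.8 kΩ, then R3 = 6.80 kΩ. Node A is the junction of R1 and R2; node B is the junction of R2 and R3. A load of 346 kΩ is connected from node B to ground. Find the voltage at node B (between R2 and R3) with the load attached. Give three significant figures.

At node B, R3 is in parallel with the load: R3‖R_L = 6669 Ω.
Below node A the resistance is R2 + (R3‖R_L) = 56470 Ω, so V_A = 36.3 × 56470/56750 = 36.12 V.
Then V_B = V_A × (R3‖R_L)/(R2 + R3‖R_L) = 36.12 × 6669/56470 = 4.27 V.

V ≈ 4.27 V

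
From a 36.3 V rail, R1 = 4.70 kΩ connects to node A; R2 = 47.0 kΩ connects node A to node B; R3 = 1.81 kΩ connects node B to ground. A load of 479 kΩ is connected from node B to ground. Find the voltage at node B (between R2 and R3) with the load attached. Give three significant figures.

V ≈ 1.22 V

At node B, R3 is in parallel with the load: R3‖R_L = 1.803 kΩ.
Below node A the resistance is R2 + (R3‖R_L) = 48.80 kΩ, so V_A = 36.3 × 48.80/53.50 = 33.11 V.
Then V_B = V_A × (R3‖R_L)/(R2 + R3‖R_L) = 33.11 × 1.803/48.80 = 1.22 V.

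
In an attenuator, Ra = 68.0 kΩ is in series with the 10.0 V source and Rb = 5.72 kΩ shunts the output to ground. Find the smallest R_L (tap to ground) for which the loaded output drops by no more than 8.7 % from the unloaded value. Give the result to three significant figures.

R_L(min) ≈ 55.4 kΩ

Output resistance R_th = Ra‖Rb = (68.0 × 5.72)/73.72 = 5.276 kΩ.
The fractional drop is R_th/(R_th + R_L); requiring this ≤ 0.0870 gives R_L ≥ R_th(1/0.0870 − 1) = 5.276 × 10.49 = 55.4 kΩ.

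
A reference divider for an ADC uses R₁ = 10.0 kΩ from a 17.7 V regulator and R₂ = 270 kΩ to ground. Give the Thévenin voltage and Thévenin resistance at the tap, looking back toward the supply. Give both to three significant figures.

V_th = 17.1 V, R_th = 9.64 kΩ

V_th is the open-circuit tap voltage: 17.7 × 270/(10.0 + 270) = 17.1 V.
With the supply zeroed, R₁ and R₂ appear in parallel from the tap: R_th = R₁‖R₂ = (10.0 × 270)/280.0 = 9.64 kΩ.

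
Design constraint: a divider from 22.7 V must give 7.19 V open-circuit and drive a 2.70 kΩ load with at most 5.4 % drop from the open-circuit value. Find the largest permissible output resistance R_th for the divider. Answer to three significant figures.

R_th ≤ 154 Ω

Loading drop = R_th/(R_th + R_L) ≤ 0.0540, so R_th ≤ R_L · ε/(1−ε) = 2.70 kΩ × 0.0540/0.9460 = 154 Ω.
(Any R1, R2 with R2/(R1+R2) = 0.317 and R1‖R2 ≤ 154 Ω will meet the spec.)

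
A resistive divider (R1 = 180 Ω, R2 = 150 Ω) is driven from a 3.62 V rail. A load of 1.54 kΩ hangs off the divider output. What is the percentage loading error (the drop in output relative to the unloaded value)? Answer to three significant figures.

5.04 %

The divider's output (Thévenin) resistance is R1‖R2 = 81.82 Ω.
Fractional drop under load = R_th/(R_th + R_L) = 81.82 / (81.82 + 1540) = 0.05045.
So the output falls by 5.04 %.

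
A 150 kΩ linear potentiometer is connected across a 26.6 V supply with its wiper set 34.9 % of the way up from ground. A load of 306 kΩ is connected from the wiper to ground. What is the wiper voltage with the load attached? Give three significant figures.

V ≈ 8.35 V

The wiper splits the pot into (1−α)R = 97.65 kΩ above and αR = 52.35 kΩ below.
Lower section ‖ load = 44.70 kΩ.
V_wiper = 26.6 × 44.70/(97.65 + 44.70) = 8.35 V.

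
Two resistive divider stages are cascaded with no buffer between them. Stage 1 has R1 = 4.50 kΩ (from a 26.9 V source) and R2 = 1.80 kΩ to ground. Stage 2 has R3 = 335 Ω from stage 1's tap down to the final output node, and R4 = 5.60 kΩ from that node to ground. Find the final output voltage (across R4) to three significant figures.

V_out ≈ 5.96 V

Stage 2 presents R3+R4 = 5935 Ω as a load on stage 1's tap.
Stage 1's lower leg becomes R2‖(R3+R4) = 1381 Ω, so V_mid = 26.9 × 1381/5881 = 6.317 V.
Stage 2 is itself unloaded: V_out = V_mid × R4/(R3+R4) = 6.317 × 5600/5935 = 5.96 V.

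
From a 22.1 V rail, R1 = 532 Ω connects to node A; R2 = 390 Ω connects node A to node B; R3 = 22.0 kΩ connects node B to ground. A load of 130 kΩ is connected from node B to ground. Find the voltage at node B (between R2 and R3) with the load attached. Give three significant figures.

V ≈ 21.1 V

At node B, R3 is in parallel with the load: R3‖R_L = 18820 Ω.
Below node A the resistance is R2 + (R3‖R_L) = 19210 Ω, so V_A = 22.1 × 19210/19740 = 21.50 V.
Then V_B = V_A × (R3‖R_L)/(R2 + R3‖R_L) = 21.50 × 18820/19210 = 21.1 V.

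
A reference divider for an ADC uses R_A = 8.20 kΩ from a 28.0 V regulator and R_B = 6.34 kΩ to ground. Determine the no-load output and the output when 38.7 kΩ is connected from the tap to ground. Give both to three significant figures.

Open-circuit: V = 28.0 × 6.34/(8.20 + 6.34) = 12.2 V.
With the load, R_B becomes R_B‖R_L = 5.448 kΩ, so V = 28.0 × 5.448/13.65 = 11.2 V.

Unloaded: 12.2 V; loaded: 11.2 V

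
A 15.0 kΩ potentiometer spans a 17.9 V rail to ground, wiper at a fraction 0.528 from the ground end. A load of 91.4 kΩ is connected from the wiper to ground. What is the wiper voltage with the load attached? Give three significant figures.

The wiper splits the pot into (1−α)R = 7.080 kΩ above and αR = 7.920 kΩ below.
Lower section ‖ load = 7.288 kΩ.
V_wiper = 17.9 × 7.288/(7.080 + 7.288) = 9.08 V.

V ≈ 9.08 V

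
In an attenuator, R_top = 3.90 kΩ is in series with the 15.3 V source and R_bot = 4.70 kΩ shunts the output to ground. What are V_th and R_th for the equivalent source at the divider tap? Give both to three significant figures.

V_th is the open-circuit tap voltage: 15.3 × 4.70/(3.90 + 4.70) = 8.36 V.
With the supply zeroed, R_top and R_bot appear in parallel from the tap: R_th = R_top‖R_bot = (3.90 × 4.70)/8.600 = 2.13 kΩ.

V_th = 8.36 V, R_th = 2.13 kΩ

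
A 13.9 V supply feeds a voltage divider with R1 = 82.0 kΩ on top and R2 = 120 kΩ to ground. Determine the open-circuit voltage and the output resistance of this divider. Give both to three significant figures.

V_th is the open-circuit tap voltage: 13.9 × 120/(82.0 + 120) = 8.26 V.
With the supply zeroed, R1 and R2 appear in parallel from the tap: R_th = R1‖R2 = (82.0 × 120)/202.0 = 48.7 kΩ.

V_th = 8.26 V, R_th = 48.7 kΩ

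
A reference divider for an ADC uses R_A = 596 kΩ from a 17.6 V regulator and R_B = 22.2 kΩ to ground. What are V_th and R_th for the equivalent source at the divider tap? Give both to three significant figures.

V_th is the open-circuit tap voltage: 17.6 × 22.2/(596 + 22.2) = 0.632 V.
With the supply zeroed, R_A and R_B appear in parallel from the tap: R_th = R_A‖R_B = (596 × 22.2)/618.2 = 21.4 kΩ.

V_th = 0.632 V, R_th = 21.4 kΩ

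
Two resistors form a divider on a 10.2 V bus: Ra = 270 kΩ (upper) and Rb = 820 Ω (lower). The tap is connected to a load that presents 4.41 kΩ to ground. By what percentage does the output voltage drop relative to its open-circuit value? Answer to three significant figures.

The divider's output (Thévenin) resistance is Ra‖Rb = 817.5 Ω.
Fractional drop under load = R_th/(R_th + R_L) = 817.5 / (817.5 + 4410) = 0.1564.
So the output falls by 15.6 %.

15.6 %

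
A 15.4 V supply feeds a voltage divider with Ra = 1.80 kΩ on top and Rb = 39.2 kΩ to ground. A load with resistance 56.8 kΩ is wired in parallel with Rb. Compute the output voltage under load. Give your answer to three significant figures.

The load sits in parallel with Rb: Rb‖R_L = (39.2 × 56.8) / (39.2 + 56.8) = 23.19 kΩ.
V_out = 15.4 × 23.19 / (1.80 + 23.19) = 15.4 × 23.19/24.99 = 14.3 V.

V_out ≈ 14.3 V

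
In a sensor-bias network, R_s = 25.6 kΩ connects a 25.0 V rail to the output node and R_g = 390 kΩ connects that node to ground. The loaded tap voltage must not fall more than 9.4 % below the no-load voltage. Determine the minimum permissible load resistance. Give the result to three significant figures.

R_L(min) ≈ 232 kΩ

Output resistance R_th = R_s‖R_g = (25.6 × 390)/415.6 = 24.02 kΩ.
The fractional drop is R_th/(R_th + R_L); requiring this ≤ 0.0940 gives R_L ≥ R_th(1/0.0940 − 1) = 24.02 × 9.638 = 232 kΩ.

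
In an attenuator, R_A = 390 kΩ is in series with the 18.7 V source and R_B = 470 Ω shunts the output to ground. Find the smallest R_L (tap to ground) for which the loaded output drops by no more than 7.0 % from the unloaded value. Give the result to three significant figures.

Output resistance R_th = R_A‖R_B = (390000 × 470)/390500 = 469.4 Ω.
The fractional drop is R_th/(R_th + R_L); requiring this ≤ 0.0700 gives R_L ≥ R_th(1/0.0700 − 1) = 469.4 × 13.29 = 6.24 kΩ.

R_L(min) ≈ 6.24 kΩ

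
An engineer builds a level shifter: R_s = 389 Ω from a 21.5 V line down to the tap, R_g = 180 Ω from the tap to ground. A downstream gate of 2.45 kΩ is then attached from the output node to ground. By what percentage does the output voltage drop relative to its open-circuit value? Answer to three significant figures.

The divider's output (Thévenin) resistance is R_s‖R_g = 123.1 Ω.
Fractional drop under load = R_th/(R_th + R_L) = 123.1 / (123.1 + 2450) = 0.04783.
So the output falls by 4.78 %.

4.78 %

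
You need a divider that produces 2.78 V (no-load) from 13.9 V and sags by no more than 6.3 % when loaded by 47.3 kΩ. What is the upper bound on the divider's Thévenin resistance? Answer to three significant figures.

Loading drop = R_th/(R_th + R_L) ≤ 0.0630, so R_th ≤ R_L · ε/(1−ε) = 47.3 kΩ × 0.0630/0.9370 = 3.18 kΩ.
(Any R1, R2 with R2/(R1+R2) = 0.200 and R1‖R2 ≤ 3.18 kΩ will meet the spec.)

R_th ≤ 3.18 kΩ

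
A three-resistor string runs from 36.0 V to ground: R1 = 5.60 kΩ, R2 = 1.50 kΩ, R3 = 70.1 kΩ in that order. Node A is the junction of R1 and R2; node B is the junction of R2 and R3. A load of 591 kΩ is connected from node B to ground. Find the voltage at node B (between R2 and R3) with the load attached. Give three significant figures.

V ≈ 32.3 V

At node B, R3 is in parallel with the load: R3‖R_L = 62.67 kΩ.
Below node A the resistance is R2 + (R3‖R_L) = 64.17 kΩ, so V_A = 36.0 × 64.17/69.77 = 33.11 V.
Then V_B = V_A × (R3‖R_L)/(R2 + R3‖R_L) = 33.11 × 62.67/64.17 = 32.3 V.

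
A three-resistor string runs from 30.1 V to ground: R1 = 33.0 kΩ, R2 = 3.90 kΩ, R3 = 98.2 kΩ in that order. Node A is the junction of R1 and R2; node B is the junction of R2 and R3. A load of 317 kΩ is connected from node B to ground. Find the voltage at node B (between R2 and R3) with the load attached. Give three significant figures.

V ≈ 20.2 V

At node B, R3 is in parallel with the load: R3‖R_L = 74.97 kΩ.
Below node A the resistance is R2 + (R3‖R_L) = 78.87 kΩ, so V_A = 30.1 × 78.87/111.9 = 21.22 V.
Then V_B = V_A × (R3‖R_L)/(R2 + R3‖R_L) = 21.22 × 74.97/78.87 = 20.2 V.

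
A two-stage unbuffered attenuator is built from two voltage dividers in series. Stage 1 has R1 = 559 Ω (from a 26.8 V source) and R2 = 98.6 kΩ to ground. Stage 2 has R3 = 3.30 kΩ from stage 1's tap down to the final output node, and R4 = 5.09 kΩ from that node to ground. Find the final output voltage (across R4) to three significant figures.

Stage 2 presents R3+R4 = 8390 Ω as a load on stage 1's tap.
Stage 1's lower leg becomes R2‖(R3+R4) = 7732 Ω, so V_mid = 26.8 × 7732/8291 = 24.99 V.
Stage 2 is itself unloaded: V_out = V_mid × R4/(R3+R4) = 24.99 × 5090/8390 = 15.2 V.

V_out ≈ 15.2 V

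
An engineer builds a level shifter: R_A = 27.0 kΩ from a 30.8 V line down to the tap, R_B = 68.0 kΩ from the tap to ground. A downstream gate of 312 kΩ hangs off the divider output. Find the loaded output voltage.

V_out ≈ 20.8 V

The load sits in parallel with R_B: R_B‖R_L = (68.0 × 312) / (68.0 + 312) = 55.83 kΩ.
V_out = 30.8 × 55.83 / (27.0 + 55.83) = 30.8 × 55.83/82.83 = 20.8 V.
(Unloaded it would have been 22.0 V.)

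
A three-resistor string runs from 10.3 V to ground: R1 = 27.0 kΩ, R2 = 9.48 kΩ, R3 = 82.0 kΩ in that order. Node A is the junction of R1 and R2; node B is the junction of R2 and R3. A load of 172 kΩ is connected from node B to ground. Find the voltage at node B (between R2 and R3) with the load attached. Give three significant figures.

At node B, R3 is in parallel with the load: R3‖R_L = 55.53 kΩ.
Below node A the resistance is R2 + (R3‖R_L) = 65.01 kΩ, so V_A = 10.3 × 65.01/92.01 = 7.277 V.
Then V_B = V_A × (R3‖R_L)/(R2 + R3‖R_L) = 7.277 × 55.53/65.01 = 6.22 V.

V ≈ 6.22 V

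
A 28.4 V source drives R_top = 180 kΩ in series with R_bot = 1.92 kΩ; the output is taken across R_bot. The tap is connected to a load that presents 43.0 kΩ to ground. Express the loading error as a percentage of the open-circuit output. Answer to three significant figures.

4.23 %

The divider's output (Thévenin) resistance is R_top‖R_bot = 1.900 kΩ.
Fractional drop under load = R_th/(R_th + R_L) = 1.900 / (1.900 + 43.0) = 0.04231.
So the output falls by 4.23 %.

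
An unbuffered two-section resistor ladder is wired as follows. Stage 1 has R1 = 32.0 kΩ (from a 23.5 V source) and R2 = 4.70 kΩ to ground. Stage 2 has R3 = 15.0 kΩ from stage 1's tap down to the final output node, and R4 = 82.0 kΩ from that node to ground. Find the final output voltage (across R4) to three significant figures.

Stage 2 presents R3+R4 = 97.00 kΩ as a load on stage 1's tap.
Stage 1's lower leg becomes R2‖(R3+R4) = 4.483 kΩ, so V_mid = 23.5 × 4.483/36.48 = 2.888 V.
Stage 2 is itself unloaded: V_out = V_mid × R4/(R3+R4) = 2.888 × 82.0/97.00 = 2.44 V.

V_out ≈ 2.44 V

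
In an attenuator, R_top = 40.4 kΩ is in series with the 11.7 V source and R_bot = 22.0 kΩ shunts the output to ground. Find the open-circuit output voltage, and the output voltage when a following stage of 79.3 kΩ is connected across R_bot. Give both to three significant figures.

Open-circuit: V = 11.7 × 22.0/(40.4 + 22.0) = 4.12 V.
With the load, R_bot becomes R_bot‖R_L = 17.22 kΩ, so V = 11.7 × 17.22/57.62 = 3.50 V.

Unloaded: 4.12 V; loaded: 3.50 V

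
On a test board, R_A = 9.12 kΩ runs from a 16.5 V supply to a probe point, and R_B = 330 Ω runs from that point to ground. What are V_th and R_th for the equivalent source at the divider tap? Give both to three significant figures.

V_th = 0.576 V, R_th = 318 Ω

V_th is the open-circuit tap voltage: 16.5 × 330/(9120 + 330) = 0.576 V.
With the supply zeroed, R_A and R_B appear in parallel from the tap: R_th = R_A‖R_B = (9120 × 330)/9450 = 318 Ω.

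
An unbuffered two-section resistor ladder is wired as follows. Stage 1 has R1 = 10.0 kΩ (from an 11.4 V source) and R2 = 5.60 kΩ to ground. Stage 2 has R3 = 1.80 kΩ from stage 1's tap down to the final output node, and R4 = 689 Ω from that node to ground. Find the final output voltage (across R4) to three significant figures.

V_out ≈ 0.464 V

Stage 2 presents R3+R4 = 2489 Ω as a load on stage 1's tap.
Stage 1's lower leg becomes R2‖(R3+R4) = 1723 Ω, so V_mid = 11.4 × 1723/11720 = 1.676 V.
Stage 2 is itself unloaded: V_out = V_mid × R4/(R3+R4) = 1.676 × 689/2489 = 0.464 V.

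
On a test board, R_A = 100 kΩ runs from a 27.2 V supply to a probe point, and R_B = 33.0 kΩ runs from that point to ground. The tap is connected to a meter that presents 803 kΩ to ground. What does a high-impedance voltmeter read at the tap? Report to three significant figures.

The load sits in parallel with R_B: R_B‖R_L = (33.0 × 803) / (33.0 + 803) = 31.70 kΩ.
V_out = 27.2 × 31.70 / (100 + 31.70) = 27.2 × 31.70/131.7 = 6.55 V.
(Unloaded it would have been 6.75 V.)

V_out ≈ 6.55 V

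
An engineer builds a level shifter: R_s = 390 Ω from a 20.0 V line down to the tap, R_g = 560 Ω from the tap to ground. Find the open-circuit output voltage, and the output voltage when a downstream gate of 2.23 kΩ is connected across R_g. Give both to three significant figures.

Unloaded: 11.8 V; loaded: 10.7 V

Open-circuit: V = 20.0 × 560/(390 + 560) = 11.8 V.
With the load, R_g becomes R_g‖R_L = 447.6 Ω, so V = 20.0 × 447.6/837.6 = 10.7 V.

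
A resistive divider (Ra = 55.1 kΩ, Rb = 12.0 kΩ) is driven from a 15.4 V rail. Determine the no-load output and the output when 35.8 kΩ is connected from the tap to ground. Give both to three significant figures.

Open-circuit: V = 15.4 × 12.0/(55.1 + 12.0) = 2.75 V.
With the load, Rb becomes Rb‖R_L = 8.987 kΩ, so V = 15.4 × 8.987/64.09 = 2.16 V.

Unloaded: 2.75 V; loaded: 2.16 V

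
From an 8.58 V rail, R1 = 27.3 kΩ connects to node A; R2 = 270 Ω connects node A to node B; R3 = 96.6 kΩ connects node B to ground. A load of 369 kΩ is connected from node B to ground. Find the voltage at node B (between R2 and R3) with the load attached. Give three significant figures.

V ≈ 6.31 V

At node B, R3 is in parallel with the load: R3‖R_L = 76560 Ω.
Below node A the resistance is R2 + (R3‖R_L) = 76830 Ω, so V_A = 8.58 × 76830/104100 = 6.331 V.
Then V_B = V_A × (R3‖R_L)/(R2 + R3‖R_L) = 6.331 × 76560/76830 = 6.31 V.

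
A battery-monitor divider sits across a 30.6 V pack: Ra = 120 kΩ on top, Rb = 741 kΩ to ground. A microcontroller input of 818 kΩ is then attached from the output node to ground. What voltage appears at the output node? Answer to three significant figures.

V_out ≈ 23.4 V

The load sits in parallel with Rb: Rb‖R_L = (741 × 818) / (741 + 818) = 388.8 kΩ.
V_out = 30.6 × 388.8 / (120 + 388.8) = 30.6 × 388.8/508.8 = 23.4 V.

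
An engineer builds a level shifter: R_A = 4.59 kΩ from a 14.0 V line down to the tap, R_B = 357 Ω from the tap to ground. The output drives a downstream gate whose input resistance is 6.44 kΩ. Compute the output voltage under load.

The load sits in parallel with R_B: R_B‖R_L = (357 × 6440) / (357 + 6440) = 338.2 Ω.
V_out = 14.0 × 338.2 / (4590 + 338.2) = 14.0 × 338.2/4928 = 0.961 V.

V_out ≈ 0.961 V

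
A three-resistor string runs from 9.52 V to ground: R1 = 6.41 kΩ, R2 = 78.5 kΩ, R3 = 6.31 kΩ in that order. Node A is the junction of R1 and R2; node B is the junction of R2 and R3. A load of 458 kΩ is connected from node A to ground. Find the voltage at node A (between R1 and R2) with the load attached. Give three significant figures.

Below node A the series string R2+R3 = 84.81 kΩ sits in parallel with the 458 kΩ load: 71.56 kΩ.
V_A = 9.52 × 71.56/(6.41 + 71.56) = 8.74 V.

V ≈ 8.74 V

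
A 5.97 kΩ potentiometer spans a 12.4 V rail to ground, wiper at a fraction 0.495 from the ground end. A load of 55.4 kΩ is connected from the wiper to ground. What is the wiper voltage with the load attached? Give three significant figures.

The wiper splits the pot into (1−α)R = 3.015 kΩ above and αR = 2.955 kΩ below.
Lower section ‖ load = 2.805 kΩ.
V_wiper = 12.4 × 2.805/(3.015 + 2.805) = 5.98 V.

V ≈ 5.98 V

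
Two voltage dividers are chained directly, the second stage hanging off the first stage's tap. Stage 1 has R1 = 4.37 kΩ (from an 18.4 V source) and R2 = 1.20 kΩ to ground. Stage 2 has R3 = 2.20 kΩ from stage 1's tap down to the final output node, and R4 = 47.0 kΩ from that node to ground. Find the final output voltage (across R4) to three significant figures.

V_out ≈ 3.72 V

Stage 2 presents R3+R4 = 49.20 kΩ as a load on stage 1's tap.
Stage 1's lower leg becomes R2‖(R3+R4) = 1.171 kΩ, so V_mid = 18.4 × 1.171/5.541 = 3.890 V.
Stage 2 is itself unloaded: V_out = V_mid × R4/(R3+R4) = 3.890 × 47.0/49.20 = 3.72 V.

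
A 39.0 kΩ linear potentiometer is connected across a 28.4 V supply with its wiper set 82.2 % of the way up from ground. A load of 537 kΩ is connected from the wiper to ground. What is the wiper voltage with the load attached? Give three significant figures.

The wiper splits the pot into (1−α)R = 6.942 kΩ above and αR = 32.06 kΩ below.
Lower section ‖ load = 30.25 kΩ.
V_wiper = 28.4 × 30.25/(6.942 + 30.25) = 23.1 V.

V ≈ 23.1 V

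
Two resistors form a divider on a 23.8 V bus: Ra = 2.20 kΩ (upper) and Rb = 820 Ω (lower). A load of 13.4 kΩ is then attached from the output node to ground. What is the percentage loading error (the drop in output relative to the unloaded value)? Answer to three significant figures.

The divider's output (Thévenin) resistance is Ra‖Rb = 597.4 Ω.
Fractional drop under load = R_th/(R_th + R_L) = 597.4 / (597.4 + 13400) = 0.04268.
So the output falls by 4.27 %.

4.27 %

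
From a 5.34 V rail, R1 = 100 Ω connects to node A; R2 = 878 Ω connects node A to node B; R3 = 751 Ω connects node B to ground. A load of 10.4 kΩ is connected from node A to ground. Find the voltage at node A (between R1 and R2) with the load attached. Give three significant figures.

V ≈ 4.99 V

Below node A the series string R2+R3 = 1629 Ω sits in parallel with the 10400 Ω load: 1408 Ω.
V_A = 5.34 × 1408/(100 + 1408) = 4.99 V.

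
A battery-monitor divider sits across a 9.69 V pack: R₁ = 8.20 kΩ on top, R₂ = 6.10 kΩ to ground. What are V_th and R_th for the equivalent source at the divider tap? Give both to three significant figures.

V_th = 4.13 V, R_th = 3.50 kΩ

V_th is the open-circuit tap voltage: 9.69 × 6.10/(8.20 + 6.10) = 4.13 V.
With the supply zeroed, R₁ and R₂ appear in parallel from the tap: R_th = R₁‖R₂ = (8.20 × 6.10)/14.30 = 3.50 kΩ.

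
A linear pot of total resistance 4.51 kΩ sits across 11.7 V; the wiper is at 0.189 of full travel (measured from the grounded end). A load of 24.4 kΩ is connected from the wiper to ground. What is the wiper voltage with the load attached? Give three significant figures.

The wiper splits the pot into (1−α)R = 3658 Ω above and αR = 852.4 Ω below.
Lower section ‖ load = 823.6 Ω.
V_wiper = 11.7 × 823.6/(3658 + 823.6) = 2.15 V.

V ≈ 2.15 V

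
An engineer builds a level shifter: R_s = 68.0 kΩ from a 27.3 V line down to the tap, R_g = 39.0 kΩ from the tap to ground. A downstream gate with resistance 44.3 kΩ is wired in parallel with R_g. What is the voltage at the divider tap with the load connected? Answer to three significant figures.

V_out ≈ 6.38 V

The load sits in parallel with R_g: R_g‖R_L = (39.0 × 44.3) / (39.0 + 44.3) = 20.74 kΩ.
V_out = 27.3 × 20.74 / (68.0 + 20.74) = 27.3 × 20.74/88.74 = 6.38 V.
(Unloaded it would have been 9.95 V.)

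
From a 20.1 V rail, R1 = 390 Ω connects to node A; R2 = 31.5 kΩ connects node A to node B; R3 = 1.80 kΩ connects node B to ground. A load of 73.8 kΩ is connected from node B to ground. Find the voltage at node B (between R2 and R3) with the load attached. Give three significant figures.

At node B, R3 is in parallel with the load: R3‖R_L = 1757 Ω.
Below node A the resistance is R2 + (R3‖R_L) = 33260 Ω, so V_A = 20.1 × 33260/33650 = 19.87 V.
Then V_B = V_A × (R3‖R_L)/(R2 + R3‖R_L) = 19.87 × 1757/33260 = 1.05 V.

V ≈ 1.05 V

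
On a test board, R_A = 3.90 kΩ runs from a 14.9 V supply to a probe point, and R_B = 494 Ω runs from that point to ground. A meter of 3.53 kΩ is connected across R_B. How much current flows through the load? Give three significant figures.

I_L ≈ 0.422 mA

R_B‖R_L = 433.4 Ω; V_out = 14.9 × 433.4/4333 = 1.490 V.
I_L = V_out / R_L = 1.490 / 3.53 kΩ = 0.422 mA.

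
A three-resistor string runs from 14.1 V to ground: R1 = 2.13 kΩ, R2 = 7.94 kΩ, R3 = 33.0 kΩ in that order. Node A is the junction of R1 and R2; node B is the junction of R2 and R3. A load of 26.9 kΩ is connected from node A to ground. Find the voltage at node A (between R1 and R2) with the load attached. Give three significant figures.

V ≈ 12.5 V

Below node A the series string R2+R3 = 40.94 kΩ sits in parallel with the 26.9 kΩ load: 16.23 kΩ.
V_A = 14.1 × 16.23/(2.13 + 16.23) = 12.5 V.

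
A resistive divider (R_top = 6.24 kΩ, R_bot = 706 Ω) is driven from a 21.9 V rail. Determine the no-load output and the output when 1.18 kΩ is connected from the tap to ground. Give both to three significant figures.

Open-circuit: V = 21.9 × 706/(6240 + 706) = 2.23 V.
With the load, R_bot becomes R_bot‖R_L = 441.7 Ω, so V = 21.9 × 441.7/6682 = 1.45 V.

Unloaded: 2.23 V; loaded: 1.45 V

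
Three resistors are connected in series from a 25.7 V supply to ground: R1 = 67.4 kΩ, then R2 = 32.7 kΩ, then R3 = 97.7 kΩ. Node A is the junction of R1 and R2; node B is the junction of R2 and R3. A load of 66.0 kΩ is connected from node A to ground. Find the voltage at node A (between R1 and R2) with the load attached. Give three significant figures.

V ≈ 10.1 V

Below node A the series string R2+R3 = 130.4 kΩ sits in parallel with the 66.0 kΩ load: 43.82 kΩ.
V_A = 25.7 × 43.82/(67.4 + 43.82) = 10.1 V.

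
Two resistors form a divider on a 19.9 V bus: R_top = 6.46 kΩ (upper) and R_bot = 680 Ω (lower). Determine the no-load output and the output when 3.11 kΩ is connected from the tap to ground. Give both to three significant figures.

Open-circuit: V = 19.9 × 680/(6460 + 680) = 1.90 V.
With the load, R_bot becomes R_bot‖R_L = 558.0 Ω, so V = 19.9 × 558.0/7018 = 1.58 V.

Unloaded: 1.90 V; loaded: 1.58 V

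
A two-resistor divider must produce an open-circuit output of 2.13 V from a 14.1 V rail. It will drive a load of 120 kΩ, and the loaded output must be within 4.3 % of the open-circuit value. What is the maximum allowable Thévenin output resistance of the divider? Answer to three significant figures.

Loading drop = R_th/(R_th + R_L) ≤ 0.0430, so R_th ≤ R_L · ε/(1−ε) = 120 kΩ × 0.0430/0.9570 = 5.39 kΩ.
(Any R1, R2 with R2/(R1+R2) = 0.151 and R1‖R2 ≤ 5.39 kΩ will meet the spec.)

R_th ≤ 5.39 kΩ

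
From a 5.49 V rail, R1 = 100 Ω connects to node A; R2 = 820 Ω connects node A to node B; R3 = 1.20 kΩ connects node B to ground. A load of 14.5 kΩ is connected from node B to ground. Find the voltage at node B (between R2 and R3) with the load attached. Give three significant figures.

At node B, R3 is in parallel with the load: R3‖R_L = 1108 Ω.
Below node A the resistance is R2 + (R3‖R_L) = 1928 Ω, so V_A = 5.49 × 1928/2028 = 5.219 V.
Then V_B = V_A × (R3‖R_L)/(R2 + R3‖R_L) = 5.219 × 1108/1928 = 3.00 V.

V ≈ 3.00 V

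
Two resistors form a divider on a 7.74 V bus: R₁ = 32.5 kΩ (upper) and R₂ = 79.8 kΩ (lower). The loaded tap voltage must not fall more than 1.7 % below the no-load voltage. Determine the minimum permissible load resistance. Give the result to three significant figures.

Output resistance R_th = R₁‖R₂ = (32.5 × 79.8)/112.3 = 23.09 kΩ.
The fractional drop is R_th/(R_th + R_L); requiring this ≤ 0.0170 gives R_L ≥ R_th(1/0.0170 − 1) = 23.09 × 57.82 = 1.34 MΩ.

R_L(min) ≈ 1.34 MΩ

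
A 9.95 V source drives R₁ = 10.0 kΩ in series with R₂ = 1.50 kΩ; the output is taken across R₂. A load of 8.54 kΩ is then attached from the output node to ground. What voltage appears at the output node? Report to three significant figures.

V_out ≈ 1.13 V

The load sits in parallel with R₂: R₂‖R_L = (1.50 × 8.54) / (1.50 + 8.54) = 1.276 kΩ.
V_out = 9.95 × 1.276 / (10.0 + 1.276) = 9.95 × 1.276/11.28 = 1.13 V.
(Unloaded it would have been 1.30 V.)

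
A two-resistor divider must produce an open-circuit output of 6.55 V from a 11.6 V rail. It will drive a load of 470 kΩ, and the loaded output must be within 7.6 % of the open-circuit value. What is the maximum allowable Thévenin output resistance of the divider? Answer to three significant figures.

Loading drop = R_th/(R_th + R_L) ≤ 0.0760, so R_th ≤ R_L · ε/(1−ε) = 470 kΩ × 0.0760/0.9240 = 38.7 kΩ.

R_th ≤ 38.7 kΩ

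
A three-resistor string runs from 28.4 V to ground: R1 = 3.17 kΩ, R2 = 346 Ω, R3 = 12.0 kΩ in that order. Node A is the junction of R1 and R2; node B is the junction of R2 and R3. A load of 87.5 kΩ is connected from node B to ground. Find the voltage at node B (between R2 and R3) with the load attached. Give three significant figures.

At node B, R3 is in parallel with the load: R3‖R_L = 10550 Ω.
Below node A the resistance is R2 + (R3‖R_L) = 10900 Ω, so V_A = 28.4 × 10900/14070 = 22.00 V.
Then V_B = V_A × (R3‖R_L)/(R2 + R3‖R_L) = 22.00 × 10550/10900 = 21.3 V.

V ≈ 21.3 V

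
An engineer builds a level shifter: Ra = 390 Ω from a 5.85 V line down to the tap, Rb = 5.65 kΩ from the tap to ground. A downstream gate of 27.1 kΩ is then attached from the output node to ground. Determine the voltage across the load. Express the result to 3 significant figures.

V_out ≈ 5.40 V

The load sits in parallel with Rb: Rb‖R_L = (5650 × 27100) / (5650 + 27100) = 4675 Ω.
V_out = 5.85 × 4675 / (390 + 4675) = 5.85 × 4675/5065 = 5.40 V.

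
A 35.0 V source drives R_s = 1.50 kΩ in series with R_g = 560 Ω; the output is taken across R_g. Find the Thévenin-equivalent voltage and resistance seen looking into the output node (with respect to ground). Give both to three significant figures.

V_th is the open-circuit tap voltage: 35.0 × 560/(1500 + 560) = 9.51 V.
With the supply zeroed, R_s and R_g appear in parallel from the tap: R_th = R_s‖R_g = (1500 × 560)/2060 = 408 Ω.

V_th = 9.51 V, R_th = 408 Ω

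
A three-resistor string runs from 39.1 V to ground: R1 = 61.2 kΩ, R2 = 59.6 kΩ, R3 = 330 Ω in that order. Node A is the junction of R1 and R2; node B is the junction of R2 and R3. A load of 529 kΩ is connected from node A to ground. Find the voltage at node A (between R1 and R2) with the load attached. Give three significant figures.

V ≈ 18.3 V

Below node A the series string R2+R3 = 59930 Ω sits in parallel with the 529000 Ω load: 53830 Ω.
V_A = 39.1 × 53830/(61200 + 53830) = 18.3 V.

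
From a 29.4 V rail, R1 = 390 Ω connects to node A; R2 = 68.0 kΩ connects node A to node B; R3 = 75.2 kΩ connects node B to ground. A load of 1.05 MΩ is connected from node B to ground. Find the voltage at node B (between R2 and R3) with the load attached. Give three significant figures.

V ≈ 14.9 V

At node B, R3 is in parallel with the load: R3‖R_L = 70170 Ω.
Below node A the resistance is R2 + (R3‖R_L) = 138200 Ω, so V_A = 29.4 × 138200/138600 = 29.32 V.
Then V_B = V_A × (R3‖R_L)/(R2 + R3‖R_L) = 29.32 × 70170/138200 = 14.9 V.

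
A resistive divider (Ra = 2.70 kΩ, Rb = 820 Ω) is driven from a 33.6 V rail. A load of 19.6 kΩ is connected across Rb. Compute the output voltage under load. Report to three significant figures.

V_out ≈ 7.58 V

The load sits in parallel with Rb: Rb‖R_L = (820 × 19600) / (820 + 19600) = 787.1 Ω.
V_out = 33.6 × 787.1 / (2700 + 787.1) = 33.6 × 787.1/3487 = 7.58 V.
(Unloaded it would have been 7.83 V.)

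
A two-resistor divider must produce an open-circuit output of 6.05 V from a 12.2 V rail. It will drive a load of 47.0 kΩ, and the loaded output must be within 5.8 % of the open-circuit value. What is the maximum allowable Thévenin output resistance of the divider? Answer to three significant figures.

Loading drop = R_th/(R_th + R_L) ≤ 0.0580, so R_th ≤ R_L · ε/(1−ε) = 47.0 kΩ × 0.0580/0.9420 = 2.89 kΩ.
(Any R1, R2 with R2/(R1+R2) = 0.496 and R1‖R2 ≤ 2.89 kΩ will meet the spec.)

R_th ≤ 2.89 kΩ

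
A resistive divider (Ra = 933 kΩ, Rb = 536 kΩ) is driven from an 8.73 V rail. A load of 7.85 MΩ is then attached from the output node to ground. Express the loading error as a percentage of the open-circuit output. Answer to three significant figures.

4.16 %

The divider's output (Thévenin) resistance is Ra‖Rb = 340.4 kΩ.
Fractional drop under load = R_th/(R_th + R_L) = 340.4 / (340.4 + 7850) = 0.04156.
So the output falls by 4.16 %.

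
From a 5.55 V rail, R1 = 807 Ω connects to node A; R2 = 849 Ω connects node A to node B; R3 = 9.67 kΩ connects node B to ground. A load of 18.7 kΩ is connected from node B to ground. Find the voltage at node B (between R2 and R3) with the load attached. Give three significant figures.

At node B, R3 is in parallel with the load: R3‖R_L = 6374 Ω.
Below node A the resistance is R2 + (R3‖R_L) = 7223 Ω, so V_A = 5.55 × 7223/8030 = 4.992 V.
Then V_B = V_A × (R3‖R_L)/(R2 + R3‖R_L) = 4.992 × 6374/7223 = 4.41 V.

V ≈ 4.41 V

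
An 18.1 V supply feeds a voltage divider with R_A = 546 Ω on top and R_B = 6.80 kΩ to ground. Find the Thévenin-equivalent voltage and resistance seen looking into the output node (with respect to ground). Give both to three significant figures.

V_th is the open-circuit tap voltage: 18.1 × 6800/(546 + 6800) = 16.8 V.
With the supply zeroed, R_A and R_B appear in parallel from the tap: R_th = R_A‖R_B = (546 × 6800)/7346 = 505 Ω.

V_th = 16.8 V, R_th = 505 Ω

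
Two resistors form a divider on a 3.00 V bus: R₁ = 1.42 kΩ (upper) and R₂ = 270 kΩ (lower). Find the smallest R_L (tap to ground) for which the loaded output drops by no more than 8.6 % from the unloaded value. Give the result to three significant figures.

R_L(min) ≈ 15.0 kΩ

Output resistance R_th = R₁‖R₂ = (1.42 × 270)/271.4 = 1.413 kΩ.
The fractional drop is R_th/(R_th + R_L); requiring this ≤ 0.0860 gives R_L ≥ R_th(1/0.0860 − 1) = 1.413 × 10.63 = 15.0 kΩ.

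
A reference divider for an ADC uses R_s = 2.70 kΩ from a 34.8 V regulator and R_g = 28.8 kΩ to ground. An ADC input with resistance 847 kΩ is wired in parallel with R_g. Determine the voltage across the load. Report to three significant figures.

The load sits in parallel with R_g: R_g‖R_L = (28.8 × 847) / (28.8 + 847) = 27.85 kΩ.
V_out = 34.8 × 27.85 / (2.70 + 27.85) = 34.8 × 27.85/30.55 = 31.7 V.

V_out ≈ 31.7 V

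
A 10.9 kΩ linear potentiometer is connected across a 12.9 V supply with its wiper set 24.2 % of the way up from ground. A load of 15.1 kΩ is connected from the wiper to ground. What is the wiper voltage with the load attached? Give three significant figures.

The wiper splits the pot into (1−α)R = 8.262 kΩ above and αR = 2.638 kΩ below.
Lower section ‖ load = 2.246 kΩ.
V_wiper = 12.9 × 2.246/(8.262 + 2.246) = 2.76 V.

V ≈ 2.76 V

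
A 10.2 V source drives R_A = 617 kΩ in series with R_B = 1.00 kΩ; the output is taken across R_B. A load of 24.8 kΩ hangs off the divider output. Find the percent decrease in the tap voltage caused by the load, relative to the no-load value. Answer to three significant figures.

The divider's output (Thévenin) resistance is R_A‖R_B = 0.9984 kΩ.
Fractional drop under load = R_th/(R_th + R_L) = 0.9984 / (0.9984 + 24.8) = 0.03870.
So the output falls by 3.87 %.

3.87 %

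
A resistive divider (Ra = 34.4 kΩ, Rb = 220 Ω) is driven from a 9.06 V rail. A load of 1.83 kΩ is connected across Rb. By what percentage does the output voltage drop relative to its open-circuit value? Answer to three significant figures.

10.7 %

Unloaded V = 9.06 × 220/34620 = 0.057574 V.
Loaded: Rb‖R_L = 196.4 Ω, giving V = 9.06 × 196.4/34600 = 0.051430 V.
Drop = (0.057574 − 0.051430) / 0.057574 = 10.7 %.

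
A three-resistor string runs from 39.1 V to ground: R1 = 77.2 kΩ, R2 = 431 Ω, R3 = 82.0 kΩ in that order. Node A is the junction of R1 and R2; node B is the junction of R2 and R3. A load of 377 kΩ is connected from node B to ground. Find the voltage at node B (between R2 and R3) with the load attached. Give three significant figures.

V ≈ 18.2 V

At node B, R3 is in parallel with the load: R3‖R_L = 67350 Ω.
Below node A the resistance is R2 + (R3‖R_L) = 67780 Ω, so V_A = 39.1 × 67780/145000 = 18.28 V.
Then V_B = V_A × (R3‖R_L)/(R2 + R3‖R_L) = 18.28 × 67350/67780 = 18.2 V.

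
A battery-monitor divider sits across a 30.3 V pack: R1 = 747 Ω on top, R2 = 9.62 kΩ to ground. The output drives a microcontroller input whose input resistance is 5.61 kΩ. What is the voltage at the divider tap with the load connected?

The load sits in parallel with R2: R2‖R_L = (9620 × 5610) / (9620 + 5610) = 3544 Ω.
V_out = 30.3 × 3544 / (747 + 3544) = 30.3 × 3544/4291 = 25.0 V.

V_out ≈ 25.0 V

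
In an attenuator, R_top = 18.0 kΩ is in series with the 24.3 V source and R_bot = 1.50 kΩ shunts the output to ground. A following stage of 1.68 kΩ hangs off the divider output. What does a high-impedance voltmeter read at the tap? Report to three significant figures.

The load sits in parallel with R_bot: R_bot‖R_L = (1.50 × 1.68) / (1.50 + 1.68) = 0.7925 kΩ.
V_out = 24.3 × 0.7925 / (18.0 + 0.7925) = 24.3 × 0.7925/18.79 = 1.02 V.
(Unloaded it would have been 1.87 V.)

V_out ≈ 1.02 V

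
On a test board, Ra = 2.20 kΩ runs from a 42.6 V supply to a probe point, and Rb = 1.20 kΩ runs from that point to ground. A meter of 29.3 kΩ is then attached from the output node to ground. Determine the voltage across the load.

V_out ≈ 14.6 V

The load sits in parallel with Rb: Rb‖R_L = (1.20 × 29.3) / (1.20 + 29.3) = 1.153 kΩ.
V_out = 42.6 × 1.153 / (2.20 + 1.153) = 42.6 × 1.153/3.353 = 14.6 V.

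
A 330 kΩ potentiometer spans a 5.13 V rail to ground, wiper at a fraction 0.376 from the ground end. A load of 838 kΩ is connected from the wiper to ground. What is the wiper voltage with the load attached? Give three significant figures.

V ≈ 1.77 V

The wiper splits the pot into (1−α)R = 205.9 kΩ above and αR = 124.1 kΩ below.
Lower section ‖ load = 108.1 kΩ.
V_wiper = 5.13 × 108.1/(205.9 + 108.1) = 1.77 V.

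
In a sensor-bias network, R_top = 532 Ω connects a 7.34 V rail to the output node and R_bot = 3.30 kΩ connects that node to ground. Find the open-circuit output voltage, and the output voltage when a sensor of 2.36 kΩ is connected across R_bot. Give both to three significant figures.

Open-circuit: V = 7.34 × 3300/(532 + 3300) = 6.32 V.
With the load, R_bot becomes R_bot‖R_L = 1376 Ω, so V = 7.34 × 1376/1908 = 5.29 V.

Unloaded: 6.32 V; loaded: 5.29 V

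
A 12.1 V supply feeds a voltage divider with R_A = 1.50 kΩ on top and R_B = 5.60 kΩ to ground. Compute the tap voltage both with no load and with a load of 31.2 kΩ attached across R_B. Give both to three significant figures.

Unloaded: 9.54 V; loaded: 9.19 V

Open-circuit: V = 12.1 × 5.60/(1.50 + 5.60) = 9.54 V.
With the load, R_B becomes R_B‖R_L = 4.748 kΩ, so V = 12.1 × 4.748/6.248 = 9.19 V.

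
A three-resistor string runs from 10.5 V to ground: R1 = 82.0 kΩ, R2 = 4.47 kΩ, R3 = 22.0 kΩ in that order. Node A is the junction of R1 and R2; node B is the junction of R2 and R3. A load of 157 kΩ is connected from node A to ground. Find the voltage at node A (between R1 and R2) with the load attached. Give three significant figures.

V ≈ 2.27 V

Below node A the series string R2+R3 = 26.47 kΩ sits in parallel with the 157 kΩ load: 22.65 kΩ.
V_A = 10.5 × 22.65/(82.0 + 22.65) = 2.27 V.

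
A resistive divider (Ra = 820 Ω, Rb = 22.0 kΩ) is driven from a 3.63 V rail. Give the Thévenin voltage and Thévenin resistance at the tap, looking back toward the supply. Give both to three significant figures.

V_th = 3.50 V, R_th = 791 Ω

V_th is the open-circuit tap voltage: 3.63 × 22000/(820 + 22000) = 3.50 V.
With the supply zeroed, Ra and Rb appear in parallel from the tap: R_th = Ra‖Rb = (820 × 22000)/22820 = 791 Ω.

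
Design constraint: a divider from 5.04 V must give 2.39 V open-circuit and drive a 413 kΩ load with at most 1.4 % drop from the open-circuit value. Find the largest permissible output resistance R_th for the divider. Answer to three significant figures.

Loading drop = R_th/(R_th + R_L) ≤ 0.0140, so R_th ≤ R_L · ε/(1−ε) = 413 kΩ × 0.0140/0.9860 = 5.86 kΩ.
(Any R1, R2 with R2/(R1+R2) = 0.474 and R1‖R2 ≤ 5.86 kΩ will meet the spec.)

R_th ≤ 5.86 kΩ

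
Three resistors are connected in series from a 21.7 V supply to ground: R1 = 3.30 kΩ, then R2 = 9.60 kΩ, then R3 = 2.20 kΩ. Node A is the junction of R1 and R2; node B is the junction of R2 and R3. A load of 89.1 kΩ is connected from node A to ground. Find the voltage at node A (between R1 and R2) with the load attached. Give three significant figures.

Below node A the series string R2+R3 = 11.80 kΩ sits in parallel with the 89.1 kΩ load: 10.42 kΩ.
V_A = 21.7 × 10.42/(3.30 + 10.42) = 16.5 V.

V ≈ 16.5 V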